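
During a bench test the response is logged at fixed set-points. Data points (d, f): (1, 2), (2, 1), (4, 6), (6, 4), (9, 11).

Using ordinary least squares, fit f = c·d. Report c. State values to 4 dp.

Forming AᵀA = [[138]] and Aᵀf = [151]ᵀ gives AᵀA·[c]ᵀ = Aᵀf.
Hence c = 151 / 138 ≈ 1.0942.

c = 1.0942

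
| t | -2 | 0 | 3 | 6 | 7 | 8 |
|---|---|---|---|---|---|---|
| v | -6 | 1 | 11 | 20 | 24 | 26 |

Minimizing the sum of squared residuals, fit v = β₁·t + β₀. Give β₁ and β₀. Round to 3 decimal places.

Normal-equation sums: Σt·t = 162, Σt = 22, Σ1 = 6.
Right-hand side: Σt·v = 541, Σv = 76.
Normal equations: [[162, 22]; [22, 6]]·[β₁, β₀]ᵀ = [541, 76]ᵀ.
Determinant 162·6 − 22² = 488.
β₁ = (541·6 − 22·76)/488 = 787/244; β₀ = (162·76 − 22·541)/488 = 205/244.

β₁ = 3.225, β₀ = 0.840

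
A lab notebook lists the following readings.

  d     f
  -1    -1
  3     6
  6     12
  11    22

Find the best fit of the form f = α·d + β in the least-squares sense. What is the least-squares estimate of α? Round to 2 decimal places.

Entries of MᵀM: Σd·d = 167, Σd = 19, Σ1 = 4.
And Σd·f = 333, Σf = 39.
MᵀM·[α, β]ᵀ = Mᵀf becomes [[167, 19]; [19, 4]]·[α, β]ᵀ = [333, 39]ᵀ.
det = 167·4 − 19² = 307.
α = (333·4 − 19·39)/307 = 591/307; β = (167·39 − 19·333)/307 = 186/307.

α = 1.93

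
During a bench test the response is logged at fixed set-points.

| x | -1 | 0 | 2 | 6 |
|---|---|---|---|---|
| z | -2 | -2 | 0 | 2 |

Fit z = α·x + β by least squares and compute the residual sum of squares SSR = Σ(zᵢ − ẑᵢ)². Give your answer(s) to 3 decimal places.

Entries of AᵀA: Σx·x = 41, Σx = 7, Σ1 = 4.
Moment sums: Σx·z = 14, Σz = -2.
AᵀA·[α, β]ᵀ = Aᵀz becomes [[41, 7]; [7, 4]]·[α, β]ᵀ = [14, -2]ᵀ.
Eliminating β: 4·(row 1) − 7·(row 2) gives 115·α = 4·14 − 7·(-2) = 70, so α = 14/23.
Then β = ((-2) − 7·(14/23))/4 = -36/23.
Residuals: 4/23, -10/23, 8/23, -2/23; SSR = 8/23.

SSR = 0.348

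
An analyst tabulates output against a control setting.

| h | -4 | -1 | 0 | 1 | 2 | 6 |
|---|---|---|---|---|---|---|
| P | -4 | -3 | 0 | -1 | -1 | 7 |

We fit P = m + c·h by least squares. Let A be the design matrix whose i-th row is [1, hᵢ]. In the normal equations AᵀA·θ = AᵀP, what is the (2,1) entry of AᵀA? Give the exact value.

Row 2 ↔ basis h, column 1 ↔ basis 1, so (AᵀA)_{2,1} = Σᵢ h = (-4)·(1) + (-1)·(1) + (0)·(1) + (1)·(1) + (2)·(1) + (6)·(1) = 4.

4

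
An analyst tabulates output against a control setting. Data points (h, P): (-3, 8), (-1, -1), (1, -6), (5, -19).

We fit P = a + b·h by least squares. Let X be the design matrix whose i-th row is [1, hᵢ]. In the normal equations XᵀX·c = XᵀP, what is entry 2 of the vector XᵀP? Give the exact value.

Entry 2 ↔ basis h, so (XᵀP)_{2} = Σᵢ (h)·Pᵢ = (-3)·(8) + (-1)·(-1) + (1)·(-6) + (5)·(-19) = -124.

-124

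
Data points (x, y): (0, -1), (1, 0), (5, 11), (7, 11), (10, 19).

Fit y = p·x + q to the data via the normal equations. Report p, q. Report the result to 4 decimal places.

The normal equations are: 175·p + 23·q = 322;  23·p + 5·q = 40.
Δ = 175·5 − 23² = 346.
p = (322·5 − 23·40)/346 = 345/173; q = (175·40 − 23·322)/346 = -203/173.

p = 1.9942, q = -1.1734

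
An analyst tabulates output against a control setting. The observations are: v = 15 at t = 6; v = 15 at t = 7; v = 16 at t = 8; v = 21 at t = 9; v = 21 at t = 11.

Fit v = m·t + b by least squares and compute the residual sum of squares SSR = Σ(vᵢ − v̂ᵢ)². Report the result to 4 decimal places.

SSR = 8.2568

The normal equations are: 351·m + 41·b = 743;  41·m + 5·b = 88.
(Σt·t = 351, Σt = 41, Σ1 = 5, Σt·v = 743, Σv = 88.)
Eliminating b: 5·(row 1) − 41·(row 2) gives 74·m = 5·743 − 41·88 = 107, so m = 107/74.
Then b = (88 − 41·(107/74))/5 = 425/74.
Residuals: 43/74, -32/37, -97/74, 83/37, -24/37; SSR = 611/74.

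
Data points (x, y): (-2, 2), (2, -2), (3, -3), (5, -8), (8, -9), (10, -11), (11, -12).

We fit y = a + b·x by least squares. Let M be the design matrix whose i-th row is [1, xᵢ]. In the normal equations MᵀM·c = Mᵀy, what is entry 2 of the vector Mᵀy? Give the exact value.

-371

Entry 2 ↔ basis x, so (Mᵀy)_{2} = Σᵢ (x)·yᵢ = (-2)·(2) + (2)·(-2) + (3)·(-3) + (5)·(-8) + (8)·(-9) + (10)·(-11) + (11)·(-12) = -371.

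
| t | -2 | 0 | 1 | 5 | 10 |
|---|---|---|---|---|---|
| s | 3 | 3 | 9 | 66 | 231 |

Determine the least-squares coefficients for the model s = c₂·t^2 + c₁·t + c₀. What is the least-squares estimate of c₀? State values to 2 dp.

Entries of AᵀA: Σt^2·t^2 = 10642, Σt^2·t = 1118, Σt^2 = 130, Σt·t = 130, Σt = 14, Σ1 = 5.
For Aᵀs: Σt^2·s = 24771, Σt·s = 2643, Σs = 312.
So AᵀA·[c₂, c₁, c₀]ᵀ = Aᵀs: [[10642, 1118, 130]; [1118, 130, 14]; [130, 14, 5]]·[c₂, c₁, c₀]ᵀ = [24771, 2643, 312]ᵀ.
Solving the 3×3 system (Gaussian elimination) gives c₂ = 74379/37864, c₁ = 120207/37864, c₀ = 11535/4733.

c₀ = 2.44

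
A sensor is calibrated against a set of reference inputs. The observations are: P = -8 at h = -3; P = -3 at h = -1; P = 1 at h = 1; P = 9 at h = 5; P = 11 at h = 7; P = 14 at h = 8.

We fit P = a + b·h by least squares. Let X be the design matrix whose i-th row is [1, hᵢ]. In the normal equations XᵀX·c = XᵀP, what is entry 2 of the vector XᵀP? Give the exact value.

Entry 2 ↔ basis h, so (XᵀP)_{2} = Σᵢ (h)·Pᵢ = (-3)·(-8) + (-1)·(-3) + (1)·(1) + (5)·(9) + (7)·(11) + (8)·(14) = 262.

262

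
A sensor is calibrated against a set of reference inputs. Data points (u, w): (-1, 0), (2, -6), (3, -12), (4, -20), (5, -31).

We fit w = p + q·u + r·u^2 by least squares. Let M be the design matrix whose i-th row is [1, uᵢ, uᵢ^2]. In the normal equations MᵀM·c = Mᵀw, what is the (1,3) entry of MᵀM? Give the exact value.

55

Row 1 ↔ basis 1, column 3 ↔ basis u^2, so (MᵀM)_{1,3} = Σᵢ u^2 = (1)·(1) + (1)·(4) + (1)·(9) + (1)·(16) + (1)·(25) = 55.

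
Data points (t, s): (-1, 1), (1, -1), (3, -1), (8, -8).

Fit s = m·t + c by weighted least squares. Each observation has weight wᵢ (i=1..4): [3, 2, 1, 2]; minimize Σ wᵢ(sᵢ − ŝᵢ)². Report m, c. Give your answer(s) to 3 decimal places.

m = -0.985, c = 0.217

The normal system AᵀWA·[m, c]ᵀ = AᵀWs is [[142, 18]; [18, 8]]·[m, c]ᵀ = [-136, -16]ᵀ.
Eliminating c: 8·(row 1) − 18·(row 2) gives 812·m = 8·(-136) − 18·(-16) = -800, so m = -200/203.
Then c = ((-16) − 18·(-200/203))/8 = 44/203.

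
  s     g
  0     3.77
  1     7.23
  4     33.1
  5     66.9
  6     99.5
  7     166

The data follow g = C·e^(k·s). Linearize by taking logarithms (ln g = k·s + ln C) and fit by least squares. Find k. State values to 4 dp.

k = 0.5395

Linearized form: ln g = k·s + ln C. From the 6 transformed points,
Over the data: Σs = 23.0000, Σ(s)² = 127.0000, Σln g = 20.7202, Σs·ln g = 100.3772.
Normal system: [[127.0000, 23.0000]; [23.0000, 6]]·[k, ln C]ᵀ = [100.3772, 20.7202]ᵀ.
Slope k = (n·Σs·ln g − Σs·Σln g)/(n·Σ(s)² − (Σs)²) = (6·100.3772 − 23.0000·20.7202)/233.0000 = 0.53948; ln C = (Σln g − k·Σs)/n = 1.38536.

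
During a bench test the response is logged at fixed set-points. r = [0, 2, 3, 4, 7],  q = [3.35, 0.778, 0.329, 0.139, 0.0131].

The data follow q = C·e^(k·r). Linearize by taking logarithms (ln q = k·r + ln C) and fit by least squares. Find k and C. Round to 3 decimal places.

Let Y = ln q. Fitting Y = k·r + ln C by least squares:
Σr = 16.0000, Σ(r)² = 78.0000, Σln q = -6.4622, Σr·ln q = -42.0763.
Equations: 78.0000·k + 16.0000·ln C = -42.0763;  16.0000·k + 5·ln C = -6.4622.
Solving (det = 134.0000): k = -0.79841, ln C = 1.26246, so C = exp(1.26246) = 3.53410.

k = -0.798, C = 3.534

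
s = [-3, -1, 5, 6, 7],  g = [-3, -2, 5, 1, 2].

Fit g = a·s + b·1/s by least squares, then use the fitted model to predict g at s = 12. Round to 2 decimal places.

ĝ = 4.71

Sums needed: Σs·s = 120, Σs·1/s = 5, Σ1/s·1/s = 52889/44100.
Right-hand side: Σs·g = 56, Σ1/s·g = 187/42.
Eliminating b: (52889/44100)·(row 1) − 5·(row 2) gives (87403/735)·a = (52889/44100)·56 − 5·(187/42) = 141431/3150, so a = 990017/2622090.
Then b = ((187/42) − 5·(990017/2622090))/(52889/44100) = 186900/87403.
At s = 12: ĝ = (990017/2622090)·(12) + (186900/87403)·(1/12) = 2057909/437015.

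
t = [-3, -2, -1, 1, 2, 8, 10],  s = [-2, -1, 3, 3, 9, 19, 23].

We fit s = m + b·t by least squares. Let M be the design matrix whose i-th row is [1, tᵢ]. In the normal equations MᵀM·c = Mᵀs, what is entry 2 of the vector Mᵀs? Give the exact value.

408

Entry 2 ↔ basis t, so (Mᵀs)_{2} = Σᵢ (t)·sᵢ = (-3)·(-2) + (-2)·(-1) + (-1)·(3) + (1)·(3) + (2)·(9) + (8)·(19) + (10)·(23) = 408.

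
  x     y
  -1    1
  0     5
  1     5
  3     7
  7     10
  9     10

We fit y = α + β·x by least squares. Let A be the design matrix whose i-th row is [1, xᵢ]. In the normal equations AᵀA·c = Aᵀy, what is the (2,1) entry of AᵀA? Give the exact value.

Row 2 ↔ basis x, column 1 ↔ basis 1, so (AᵀA)_{2,1} = Σᵢ x = (-1)·(1) + (0)·(1) + (1)·(1) + (3)·(1) + (7)·(1) + (9)·(1) = 19.

19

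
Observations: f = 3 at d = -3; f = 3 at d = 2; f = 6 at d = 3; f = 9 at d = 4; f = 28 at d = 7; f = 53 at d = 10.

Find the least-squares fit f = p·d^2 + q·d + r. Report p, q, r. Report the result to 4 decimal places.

Normal-equation sums: Σd^2·d^2 = 12835, Σd^2·d = 1415, Σd^2 = 187, Σd·d = 187, Σd = 23, Σ1 = 6.
Moment sums: Σd^2·f = 6909, Σd·f = 777, Σf = 102.
MᵀM·[p, q, r]ᵀ = Mᵀf becomes [[12835, 1415, 187]; [1415, 187, 23]; [187, 23, 6]]·[p, q, r]ᵀ = [6909, 777, 102]ᵀ.
Solving the 3×3 system (Gaussian elimination) gives p = 24789/51268, q = 25119/51268, r = 669/12817.

p = 0.4835, q = 0.4900, r = 0.0522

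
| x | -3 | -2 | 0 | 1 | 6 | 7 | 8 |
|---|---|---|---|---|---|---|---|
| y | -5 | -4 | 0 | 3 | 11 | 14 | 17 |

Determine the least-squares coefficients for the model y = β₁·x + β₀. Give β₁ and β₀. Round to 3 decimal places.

With design matrix A, AᵀA = [[163, 17]; [17, 7]] and Aᵀy = [326, 36]ᵀ.
Eliminating β₀: 7·(row 1) − 17·(row 2) gives 852·β₁ = 7·326 − 17·36 = 1670, so β₁ = 835/426.
Then β₀ = (36 − 17·(835/426))/7 = 163/426.

β₁ = 1.960, β₀ = 0.383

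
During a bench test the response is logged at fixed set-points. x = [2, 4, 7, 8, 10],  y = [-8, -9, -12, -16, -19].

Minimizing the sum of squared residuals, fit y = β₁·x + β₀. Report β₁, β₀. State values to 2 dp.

Setting ∂/∂β₁ … = 0 gives: 233·β₁ + 31·β₀ = -454;  31·β₁ + 5·β₀ = -64.
Δ = 233·5 − 31² = 204.
β₁ = ((-454)·5 − 31·(-64))/204 = -143/102; β₀ = (233·(-64) − 31·(-454))/204 = -419/102.

β₁ = -1.40, β₀ = -4.11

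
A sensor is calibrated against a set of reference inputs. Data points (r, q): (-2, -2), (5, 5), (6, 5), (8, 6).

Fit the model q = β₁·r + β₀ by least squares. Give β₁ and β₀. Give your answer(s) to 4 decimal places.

β₁ = 0.8370, β₀ = -0.0573

AᵀA·[β₁, β₀]ᵀ = Aᵀq reads: 129·β₁ + 17·β₀ = 107;  17·β₁ + 4·β₀ = 14.
Determinant 129·4 − 17² = 227.
β₁ = (107·4 − 17·14)/227 = 190/227; β₀ = (129·14 − 17·107)/227 = -13/227.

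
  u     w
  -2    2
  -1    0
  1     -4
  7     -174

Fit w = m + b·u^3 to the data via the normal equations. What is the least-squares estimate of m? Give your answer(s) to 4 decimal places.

m = -2.0011

Sums needed: Σ1 = 4, Σu^3 = 335, Σu^3·u^3 = 117715.
For Mᵀw: Σw = -176, Σu^3·w = -59702.
So MᵀM·[m, b]ᵀ = Mᵀw: [[4, 335]; [335, 117715]]·[m, b]ᵀ = [-176, -59702]ᵀ.
det = 4·117715 − 335² = 358635.
m = ((-176)·117715 − 335·(-59702))/358635 = -143534/71727; b = (4·(-59702) − 335·(-176))/358635 = -179848/358635.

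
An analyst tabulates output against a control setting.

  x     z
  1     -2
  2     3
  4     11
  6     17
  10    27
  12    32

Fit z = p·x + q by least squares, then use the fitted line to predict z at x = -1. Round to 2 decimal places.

Normal-equation sums: Σx·x = 301, Σx = 35, Σ1 = 6.
Moment sums: Σx·z = 804, Σz = 88.
Normal equations: [[301, 35]; [35, 6]]·[p, q]ᵀ = [804, 88]ᵀ.
Eliminating q: 6·(row 1) − 35·(row 2) gives 581·p = 6·804 − 35·88 = 1744, so p = 1744/581.
Then q = (88 − 35·(1744/581))/6 = -236/83.
At x = -1: ẑ = (1744/581)·(-1) + (-236/83)·(1) = -3396/581.

ẑ = -5.85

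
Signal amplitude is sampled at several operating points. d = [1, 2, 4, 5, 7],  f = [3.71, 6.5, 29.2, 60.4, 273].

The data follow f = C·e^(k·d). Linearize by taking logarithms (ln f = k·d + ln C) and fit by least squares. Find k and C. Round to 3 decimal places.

k = 0.724, C = 1.653

With ln fᵢ as the transformed response and dᵢ as the regressor:
Sums: Σd = 19.0000, Σ(d)² = 95.0000, Σln f = 16.2675, Σd·ln f = 78.3226.
Normal system: [[95.0000, 19.0000]; [19.0000, 5]]·[k, ln C]ᵀ = [78.3226, 16.2675]ᵀ.
Slope k = (n·Σd·ln f − Σd·Σln f)/(n·Σ(d)² − (Σd)²) = (5·78.3226 − 19.0000·16.2675)/114.0000 = 0.72396; ln C = (Σln f − k·Σd)/n = 0.50246, so C = exp(0.50246) = 1.65278.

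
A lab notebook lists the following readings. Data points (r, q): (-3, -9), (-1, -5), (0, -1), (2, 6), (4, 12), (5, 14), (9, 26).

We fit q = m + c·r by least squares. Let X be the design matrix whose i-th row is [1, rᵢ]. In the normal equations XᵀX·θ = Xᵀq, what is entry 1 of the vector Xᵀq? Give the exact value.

43

Entry 1 ↔ basis 1, so (Xᵀq)_{1} = Σᵢ qᵢ = (1)·(-9) + (1)·(-5) + (1)·(-1) + (1)·(6) + (1)·(12) + (1)·(14) + (1)·(26) = 43.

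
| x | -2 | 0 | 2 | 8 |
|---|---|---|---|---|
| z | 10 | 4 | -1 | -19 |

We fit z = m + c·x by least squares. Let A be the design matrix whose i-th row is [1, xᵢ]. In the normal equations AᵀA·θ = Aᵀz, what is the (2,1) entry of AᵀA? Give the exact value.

8

Row 2 ↔ basis x, column 1 ↔ basis 1, so (AᵀA)_{2,1} = Σᵢ x = (-2)·(1) + (0)·(1) + (2)·(1) + (8)·(1) = 8.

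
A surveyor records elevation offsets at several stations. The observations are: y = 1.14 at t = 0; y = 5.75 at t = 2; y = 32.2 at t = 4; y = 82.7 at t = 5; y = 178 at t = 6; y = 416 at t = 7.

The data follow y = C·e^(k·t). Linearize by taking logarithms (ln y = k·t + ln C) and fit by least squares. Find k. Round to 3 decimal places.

Linearized form: ln y = k·t + ln C. From the 6 transformed points,
Sums: Σt = 24.0000, Σ(t)² = 130.0000, Σln y = 20.9799, Σt·ln y = 112.7679.
Normal system: [[130.0000, 24.0000]; [24.0000, 6]]·[k, ln C]ᵀ = [112.7679, 20.9799]ᵀ.
Solving (det = 204.0000): k = 0.84848, ln C = 0.10273.

k = 0.848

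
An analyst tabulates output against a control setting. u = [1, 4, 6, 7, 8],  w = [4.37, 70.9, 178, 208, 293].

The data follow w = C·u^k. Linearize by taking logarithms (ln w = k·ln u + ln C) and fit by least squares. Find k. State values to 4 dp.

Taking logs, ln w = k·ln u + ln C, so regress ln w on ln u.
XᵀX = [[13.2429, 7.2034]; [7.2034, 5]], rhs = [37.3898, 21.9355]ᵀ  (here Σln u = 7.2034, Σ(ln u)² = 13.2429, Σln w = 21.9355, Σln u·ln w = 37.3898).
Slope k = (n·Σln u·ln w − Σln u·Σln w)/(n·Σ(ln u)² − (Σln u)²) = (5·37.3898 − 7.2034·21.9355)/14.3252 = 2.02012; ln C = (Σln w − k·Σln u)/n = 1.47676.

k = 2.0201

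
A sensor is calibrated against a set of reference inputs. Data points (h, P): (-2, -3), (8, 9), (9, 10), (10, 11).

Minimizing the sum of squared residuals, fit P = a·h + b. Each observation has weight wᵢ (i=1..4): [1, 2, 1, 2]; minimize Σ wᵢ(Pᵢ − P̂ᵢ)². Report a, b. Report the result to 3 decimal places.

a = 1.175, b = -0.587

Sums needed: Σwᵢ·h·h = 413, Σwᵢ·h = 43, Σwᵢ·1 = 6.
For AᵀWP: Σwᵢ·h·P = 460, Σwᵢ·P = 47.
AᵀWA·[a, b]ᵀ = AᵀWP becomes [[413, 43]; [43, 6]]·[a, b]ᵀ = [460, 47]ᵀ.
Determinant 413·6 − 43² = 629.
a = (460·6 − 43·47)/629 = 739/629; b = (413·47 − 43·460)/629 = -369/629.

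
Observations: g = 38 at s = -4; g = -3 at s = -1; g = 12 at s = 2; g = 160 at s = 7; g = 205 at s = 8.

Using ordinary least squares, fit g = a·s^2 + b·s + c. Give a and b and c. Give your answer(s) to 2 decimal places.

a = 3.05, b = 1.83, c = -3.77

The normal system AᵀA·[a, b, c]ᵀ = Aᵀg is [[6770, 798, 134]; [798, 134, 12]; [134, 12, 5]]·[a, b, c]ᵀ = [21613, 2635, 412]ᵀ.
Inverting the 3×3 Gram matrix, [a, b, c]ᵀ = [136609/44772, 27323/14924, -84317/22386]ᵀ.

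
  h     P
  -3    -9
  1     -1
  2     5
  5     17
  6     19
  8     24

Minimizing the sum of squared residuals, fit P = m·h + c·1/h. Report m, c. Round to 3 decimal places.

m = 3.231, c = -3.682

From the data, Σh·h = 139, Σh·1/h = 6, Σ1/h·1/h = 20801/14400.
For XᵀP: Σh·P = 427, Σ1/h·P = 211/15.
det = 139·(20801/14400) − 6² = 2372939/14400.
m = (427·(20801/14400) − 6·(211/15))/(2372939/14400) = 7666667/2372939; c = (139·(211/15) − 6·427)/(2372939/14400) = -8736960/2372939.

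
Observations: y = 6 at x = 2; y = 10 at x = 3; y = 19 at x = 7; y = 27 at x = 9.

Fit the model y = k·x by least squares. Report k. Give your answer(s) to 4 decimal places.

k = 2.9231

Setting ∂/∂k … = 0 gives: 143·k = 418.
Hence k = 418 / 143 ≈ 2.92308.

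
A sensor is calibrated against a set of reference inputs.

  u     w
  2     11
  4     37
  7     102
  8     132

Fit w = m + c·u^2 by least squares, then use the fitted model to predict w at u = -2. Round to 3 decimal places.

ŵ = 11.850

XᵀX·[m, c]ᵀ = Xᵀw reads: 4·m + 133·c = 282;  133·m + 6769·c = 14082.
det = 4·6769 − 133² = 9387.
m = (282·6769 − 133·14082)/9387 = 1712/447; c = (4·14082 − 133·282)/9387 = 6274/3129.
At u = -2: ŵ = (1712/447)·(1) + (6274/3129)·(4) = 12360/1043.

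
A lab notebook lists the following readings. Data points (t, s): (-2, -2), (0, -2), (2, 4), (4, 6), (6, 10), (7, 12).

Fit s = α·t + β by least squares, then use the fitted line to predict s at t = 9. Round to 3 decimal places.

From the data, Σt·t = 109, Σt = 17, Σ1 = 6.
Right-hand side: Σt·s = 180, Σs = 28.
Normal equations: [[109, 17]; [17, 6]]·[α, β]ᵀ = [180, 28]ᵀ.
Eliminating β: 6·(row 1) − 17·(row 2) gives 365·α = 6·180 − 17·28 = 604, so α = 604/365.
Then β = (28 − 17·(604/365))/6 = -8/365.
At t = 9: ŝ = (604/365)·(9) + (-8/365)·(1) = 5428/365.

ŝ = 14.871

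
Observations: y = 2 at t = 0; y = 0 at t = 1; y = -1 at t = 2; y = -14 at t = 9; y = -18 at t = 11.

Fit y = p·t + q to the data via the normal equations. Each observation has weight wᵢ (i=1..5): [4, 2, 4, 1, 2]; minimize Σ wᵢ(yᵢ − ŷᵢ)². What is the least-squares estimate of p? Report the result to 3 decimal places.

With design matrix X, XᵀWX = [[341, 41]; [41, 13]] and XᵀWy = [-530, -46]ᵀ.
det = 341·13 − 41² = 2752.
p = ((-530)·13 − 41·(-46))/2752 = -1251/688; q = (341·(-46) − 41·(-530))/2752 = 1511/688.

p = -1.818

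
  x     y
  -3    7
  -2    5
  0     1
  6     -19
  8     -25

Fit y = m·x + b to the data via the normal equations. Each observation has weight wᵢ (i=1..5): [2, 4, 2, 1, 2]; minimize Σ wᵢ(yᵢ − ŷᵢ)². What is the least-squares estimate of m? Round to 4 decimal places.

m = -2.9763

Normal-equation sums: Σwᵢ·x·x = 198, Σwᵢ·x = 8, Σwᵢ·1 = 11.
Right-hand side: Σwᵢ·x·y = -596, Σwᵢ·y = -33.
Normal equations: [[198, 8]; [8, 11]]·[m, b]ᵀ = [-596, -33]ᵀ.
det = 198·11 − 8² = 2114.
m = ((-596)·11 − 8·(-33))/2114 = -3146/1057; b = (198·(-33) − 8·(-596))/2114 = -883/1057.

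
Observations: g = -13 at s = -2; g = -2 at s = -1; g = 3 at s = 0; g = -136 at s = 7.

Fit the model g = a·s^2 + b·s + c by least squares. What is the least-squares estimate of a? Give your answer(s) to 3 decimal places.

a = -3.094

Entries of MᵀM: Σs^2·s^2 = 2418, Σs^2·s = 334, Σs^2 = 54, Σs·s = 54, Σs = 4, Σ1 = 4.
For Mᵀg: Σs^2·g = -6718, Σs·g = -924, Σg = -148.
So MᵀM·[a, b, c]ᵀ = Mᵀg: [[2418, 334, 54]; [334, 54, 4]; [54, 4, 4]]·[a, b, c]ᵀ = [-6718, -924, -148]ᵀ.
Inverting the 3×3 Gram matrix, [a, b, c]ᵀ = [-1872/605, 5468/3025, 8967/3025]ᵀ.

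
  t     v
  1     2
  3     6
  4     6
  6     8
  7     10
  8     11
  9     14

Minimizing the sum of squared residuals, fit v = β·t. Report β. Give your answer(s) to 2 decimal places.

β = 1.47

Normal-equation sums: Σt·t = 256.
Moment sums: Σt·v = 376.
So XᵀX·[β]ᵀ = Xᵀv: [[256]]·[β]ᵀ = [376]ᵀ.
Hence β = 376 / 256 ≈ 1.46875.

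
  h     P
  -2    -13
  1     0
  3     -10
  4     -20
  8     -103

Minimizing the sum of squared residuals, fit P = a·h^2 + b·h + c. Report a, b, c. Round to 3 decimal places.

a = -1.931, b = 2.616, c = -0.227

With design matrix A, AᵀA = [[4450, 596, 94]; [596, 94, 14]; [94, 14, 5]] and AᵀP = [-7054, -908, -146]ᵀ.
Row-reducing yields a = -29171/15109, b = 39520/15109, c = -3424/15109.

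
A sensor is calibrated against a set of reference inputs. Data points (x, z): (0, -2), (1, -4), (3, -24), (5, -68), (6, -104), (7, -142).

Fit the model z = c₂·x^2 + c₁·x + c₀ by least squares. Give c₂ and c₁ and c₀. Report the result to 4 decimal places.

Sums needed: Σx^2·x^2 = 4404, Σx^2·x = 712, Σx^2 = 120, Σx·x = 120, Σx = 22, Σ1 = 6.
And Σx^2·z = -12622, Σx·z = -2034, Σz = -344.
MᵀM·[c₂, c₁, c₀]ᵀ = Mᵀz becomes [[4404, 712, 120]; [712, 120, 22]; [120, 22, 6]]·[c₂, c₁, c₀]ᵀ = [-12622, -2034, -344]ᵀ.
Inverting the 3×3 Gram matrix, [c₂, c₁, c₀]ᵀ = [-2353/726, 335/121, -967/363]ᵀ.

c₂ = -3.2410, c₁ = 2.7686, c₀ = -2.6639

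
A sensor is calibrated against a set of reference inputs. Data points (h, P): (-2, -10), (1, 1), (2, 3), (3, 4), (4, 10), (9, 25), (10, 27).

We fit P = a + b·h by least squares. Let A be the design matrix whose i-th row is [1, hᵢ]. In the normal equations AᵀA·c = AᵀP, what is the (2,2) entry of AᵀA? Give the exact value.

215

Row 2 ↔ basis h, column 2 ↔ basis h, so (AᵀA)_{2,2} = Σᵢ (h)·(h) = (-2)·(-2) + (1)·(1) + (2)·(2) + (3)·(3) + (4)·(4) + (9)·(9) + (10)·(10) = 215.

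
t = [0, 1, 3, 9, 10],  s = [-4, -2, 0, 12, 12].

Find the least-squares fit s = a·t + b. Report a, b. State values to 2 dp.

a = 1.68, b = -4.13

Forming MᵀM = [[191, 23]; [23, 5]] and Mᵀs = [226, 18]ᵀ gives MᵀM·[a, b]ᵀ = Mᵀs.
Eliminating b: 5·(row 1) − 23·(row 2) gives 426·a = 5·226 − 23·18 = 716, so a = 358/213.
Then b = (18 − 23·(358/213))/5 = -880/213.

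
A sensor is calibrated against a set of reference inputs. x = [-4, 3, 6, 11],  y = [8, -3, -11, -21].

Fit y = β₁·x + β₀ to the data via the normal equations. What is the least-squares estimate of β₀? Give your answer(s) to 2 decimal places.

Forming MᵀM = [[182, 16]; [16, 4]] and Mᵀy = [-338, -27]ᵀ gives MᵀM·[β₁, β₀]ᵀ = Mᵀy.
Eliminating β₀: 4·(row 1) − 16·(row 2) gives 472·β₁ = 4·(-338) − 16·(-27) = -920, so β₁ = -115/59.
Then β₀ = ((-27) − 16·(-115/59))/4 = 247/236.

β₀ = 1.05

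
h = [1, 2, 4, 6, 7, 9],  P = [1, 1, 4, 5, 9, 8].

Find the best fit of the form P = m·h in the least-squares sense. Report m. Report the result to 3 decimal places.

From the data, Σh·h = 187.
And Σh·P = 184.
So MᵀM·[m]ᵀ = MᵀP: [[187]]·[m]ᵀ = [184]ᵀ.
m = 184/187 = 0.983957.

m = 0.984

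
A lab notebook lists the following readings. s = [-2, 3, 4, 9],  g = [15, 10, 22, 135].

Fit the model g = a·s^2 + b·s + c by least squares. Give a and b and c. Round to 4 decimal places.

a = 1.9667, b = -2.8486, c = 1.3869

Compute the Gram sums: Σs^2·s^2 = 6914, Σs^2·s = 812, Σs^2 = 110, Σs·s = 110, Σs = 14, Σ1 = 4.
For Aᵀg: Σs^2·g = 11437, Σs·g = 1303, Σg = 182.
Inverting the 3×3 Gram matrix, [a, b, c]ᵀ = [59/30, -5213/1830, 423/305]ᵀ.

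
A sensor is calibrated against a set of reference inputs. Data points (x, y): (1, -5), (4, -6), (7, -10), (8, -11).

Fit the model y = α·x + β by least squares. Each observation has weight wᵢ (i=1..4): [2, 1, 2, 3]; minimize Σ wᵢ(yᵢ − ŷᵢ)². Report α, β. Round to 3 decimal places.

α = -0.886, β = -3.750

Sums needed: Σwᵢ·x·x = 308, Σwᵢ·x = 44, Σwᵢ·1 = 8.
And Σwᵢ·x·y = -438, Σwᵢ·y = -69.
Eliminating β: 8·(row 1) − 44·(row 2) gives 528·α = 8·(-438) − 44·(-69) = -468, so α = -39/44.
Then β = ((-69) − 44·(-39/44))/8 = -15/4.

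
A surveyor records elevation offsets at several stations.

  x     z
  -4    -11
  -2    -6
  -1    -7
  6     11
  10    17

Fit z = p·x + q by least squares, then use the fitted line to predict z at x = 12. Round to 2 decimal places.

ẑ = 21.94

Entries of MᵀM: Σx·x = 157, Σx = 9, Σ1 = 5.
Right-hand side: Σx·z = 299, Σz = 4.
Δ = 157·5 − 9² = 704.
p = (299·5 − 9·4)/704 = 1459/704; q = (157·4 − 9·299)/704 = -2063/704.
At x = 12: ẑ = (1459/704)·(12) + (-2063/704)·(1) = 15445/704.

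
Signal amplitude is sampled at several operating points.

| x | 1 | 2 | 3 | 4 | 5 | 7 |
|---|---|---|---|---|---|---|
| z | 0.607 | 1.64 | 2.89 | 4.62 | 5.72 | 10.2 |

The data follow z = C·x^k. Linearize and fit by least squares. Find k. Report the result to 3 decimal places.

Taking logs, ln z = k·ln x + ln C, so regress ln z on ln x.
XᵀX = [[9.9861, 6.7334]; [6.7334, 6]], rhs = [10.9564, 6.6535]ᵀ  (here Σln x = 6.7334, Σ(ln x)² = 9.9861, Σln z = 6.6535, Σln x·ln z = 10.9564).
Solving (det = 14.5777): k = 1.43627, ln C = -0.50292.

k = 1.436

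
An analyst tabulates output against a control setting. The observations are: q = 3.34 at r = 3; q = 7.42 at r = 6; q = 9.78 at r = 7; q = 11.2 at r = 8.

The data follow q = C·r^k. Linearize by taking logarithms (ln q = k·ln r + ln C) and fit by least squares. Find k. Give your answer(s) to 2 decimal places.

k = 1.24

Let Y = ln q. Fitting Y = k·ln r + ln C by least squares:
Sums: Σln r = 6.9157, Σ(ln r)² = 12.5280, Σln q = 7.9064, Σln r·ln q = 14.3770.
Normal system: [[12.5280, 6.9157]; [6.9157, 4]]·[k, ln C]ᵀ = [14.3770, 7.9064]ᵀ.
Δ = 12.5280·4 − (6.9157)² = 2.2847; k = (14.3770·4 − 6.9157·7.9064)/2.2847 = 1.23841, ln C = (12.5280·7.9064 − 6.9157·14.3770)/2.2847 = -0.16453.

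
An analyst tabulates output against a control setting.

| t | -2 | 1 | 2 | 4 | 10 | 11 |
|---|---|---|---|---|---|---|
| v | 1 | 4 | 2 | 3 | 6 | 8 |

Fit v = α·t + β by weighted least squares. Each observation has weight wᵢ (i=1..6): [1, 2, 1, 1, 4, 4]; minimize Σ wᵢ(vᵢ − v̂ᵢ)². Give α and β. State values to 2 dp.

MᵀWM·[α, β]ᵀ = MᵀWv reads: 910·α + 90·β = 614;  90·α + 13·β = 70.
Eliminating β: 13·(row 1) − 90·(row 2) gives 3730·α = 13·614 − 90·70 = 1682, so α = 841/1865.
Then β = (70 − 90·(841/1865))/13 = 844/373.

α = 0.45, β = 2.26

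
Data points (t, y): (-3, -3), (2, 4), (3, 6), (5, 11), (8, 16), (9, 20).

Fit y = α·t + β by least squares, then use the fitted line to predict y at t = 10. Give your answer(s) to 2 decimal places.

Entries of AᵀA: Σt·t = 192, Σt = 24, Σ1 = 6.
Moment sums: Σt·y = 398, Σy = 54.
Δ = 192·6 − 24² = 576.
α = (398·6 − 24·54)/576 = 91/48; β = (192·54 − 24·398)/576 = 17/12.
At t = 10: ŷ = (91/48)·(10) + (17/12)·(1) = 163/8.

ŷ = 20.38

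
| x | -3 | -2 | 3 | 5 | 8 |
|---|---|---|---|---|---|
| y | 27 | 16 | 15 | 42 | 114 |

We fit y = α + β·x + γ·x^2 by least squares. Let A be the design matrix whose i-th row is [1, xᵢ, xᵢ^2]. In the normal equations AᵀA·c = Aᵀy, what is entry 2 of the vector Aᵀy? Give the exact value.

Entry 2 ↔ basis x, so (Aᵀy)_{2} = Σᵢ (x)·yᵢ = (-3)·(27) + (-2)·(16) + (3)·(15) + (5)·(42) + (8)·(114) = 1054.

1054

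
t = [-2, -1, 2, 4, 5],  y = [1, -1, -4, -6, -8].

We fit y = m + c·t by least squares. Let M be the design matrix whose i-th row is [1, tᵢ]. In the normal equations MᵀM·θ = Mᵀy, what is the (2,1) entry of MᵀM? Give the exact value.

8

Row 2 ↔ basis t, column 1 ↔ basis 1, so (MᵀM)_{2,1} = Σᵢ t = (-2)·(1) + (-1)·(1) + (2)·(1) + (4)·(1) + (5)·(1) = 8.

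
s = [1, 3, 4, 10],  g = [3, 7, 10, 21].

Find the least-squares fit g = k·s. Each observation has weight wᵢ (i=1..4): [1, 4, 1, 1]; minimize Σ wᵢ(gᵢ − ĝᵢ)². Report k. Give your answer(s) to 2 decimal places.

k = 2.20

Setting ∂/∂k … = 0 gives: 153·k = 337.
(Σwᵢ·s·s = 153, Σwᵢ·s·g = 337.)
Hence k = 337 / 153 ≈ 2.20261.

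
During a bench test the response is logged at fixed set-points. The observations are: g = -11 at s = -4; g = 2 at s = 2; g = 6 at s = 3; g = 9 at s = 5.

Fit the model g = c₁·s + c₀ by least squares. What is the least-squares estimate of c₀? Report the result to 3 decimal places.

Setting ∂/∂c₁ … = 0 gives: 54·c₁ + 6·c₀ = 111;  6·c₁ + 4·c₀ = 6.
(Σs·s = 54, Σs = 6, Σ1 = 4, Σs·g = 111, Σg = 6.)
Δ = 54·4 − 6² = 180.
c₁ = (111·4 − 6·6)/180 = 34/15; c₀ = (54·6 − 6·111)/180 = -19/10.

c₀ = -1.900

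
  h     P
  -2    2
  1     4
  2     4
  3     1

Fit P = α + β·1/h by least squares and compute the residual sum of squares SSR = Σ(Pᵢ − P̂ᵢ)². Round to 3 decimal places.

SSR = 4.369

From the data, Σ1 = 4, Σ1/h = 4/3, Σ1/h·1/h = 29/18.
For XᵀP: ΣP = 11, Σ1/h·P = 16/3.
So XᵀX·[α, β]ᵀ = XᵀP: [[4, 4/3]; [4/3, 29/18]]·[α, β]ᵀ = [11, 16/3]ᵀ.
det = 4·(29/18) − (4/3)² = 14/3.
α = (11·(29/18) − (4/3)·(16/3))/(14/3) = 191/84; β = (4·(16/3) − (4/3)·11)/(14/3) = 10/7.
Residuals: 37/84, 25/84, 85/84, -7/4; SSR = 367/84.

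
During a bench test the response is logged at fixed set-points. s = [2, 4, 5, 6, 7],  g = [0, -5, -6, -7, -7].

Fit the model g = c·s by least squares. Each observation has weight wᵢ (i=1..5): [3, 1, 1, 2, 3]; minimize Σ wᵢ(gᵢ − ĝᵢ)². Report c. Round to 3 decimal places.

c = -1.033

Forming XᵀWX = [[272]] and XᵀWg = [-281]ᵀ gives XᵀWX·[c]ᵀ = XᵀWg.
c = (-281)/272 = -1.03309.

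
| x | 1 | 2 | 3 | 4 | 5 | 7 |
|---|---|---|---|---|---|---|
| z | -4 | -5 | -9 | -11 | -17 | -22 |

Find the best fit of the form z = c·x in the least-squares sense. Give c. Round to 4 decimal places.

From the data, Σx·x = 104.
Right-hand side: Σx·z = -324.
So MᵀM·[c]ᵀ = Mᵀz: [[104]]·[c]ᵀ = [-324]ᵀ.
c = (-324)/104 = -3.11538.

c = -3.1154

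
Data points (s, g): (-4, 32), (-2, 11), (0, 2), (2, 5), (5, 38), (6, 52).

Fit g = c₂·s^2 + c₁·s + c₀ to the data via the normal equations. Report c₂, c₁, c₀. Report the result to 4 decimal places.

MᵀM·[c₂, c₁, c₀]ᵀ = Mᵀg reads: 2209·c₂ + 277·c₁ + 85·c₀ = 3398;  277·c₂ + 85·c₁ + 7·c₀ = 362;  85·c₂ + 7·c₁ + 6·c₀ = 140.
(Σs^2·s^2 = 2209, Σs^2·s = 277, Σs^2 = 85, Σs·s = 85, Σs = 7, Σ1 = 6, Σs^2·g = 3398, Σs·g = 362, Σg = 140.)
Solving the 3×3 system (Gaussian elimination) gives c₂ = 18341/11395, c₁ = -12987/11395, c₀ = 21204/11395.

c₂ = 1.6096, c₁ = -1.1397, c₀ = 1.8608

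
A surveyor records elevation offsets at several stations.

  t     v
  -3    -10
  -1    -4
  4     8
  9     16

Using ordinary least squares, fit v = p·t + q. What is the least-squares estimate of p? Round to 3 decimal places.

p = 2.161

With design matrix M, MᵀM = [[107, 9]; [9, 4]] and Mᵀv = [210, 10]ᵀ.
Determinant 107·4 − 9² = 347.
p = (210·4 − 9·10)/347 = 750/347; q = (107·10 − 9·210)/347 = -820/347.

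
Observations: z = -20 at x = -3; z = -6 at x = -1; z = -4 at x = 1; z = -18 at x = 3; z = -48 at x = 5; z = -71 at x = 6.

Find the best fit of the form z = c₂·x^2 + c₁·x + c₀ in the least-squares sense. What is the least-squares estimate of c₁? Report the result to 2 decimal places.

Entries of MᵀM: Σx^2·x^2 = 2085, Σx^2·x = 341, Σx^2 = 81, Σx·x = 81, Σx = 11, Σ1 = 6.
For Mᵀz: Σx^2·z = -4108, Σx·z = -658, Σz = -167.
MᵀM·[c₂, c₁, c₀]ᵀ = Mᵀz becomes [[2085, 341, 81]; [341, 81, 11]; [81, 11, 6]]·[c₂, c₁, c₀]ᵀ = [-4108, -658, -167]ᵀ.
Inverting the 3×3 Gram matrix, [c₂, c₁, c₀]ᵀ = [-6754/3489, 1989/5815, -40597/17445]ᵀ.

c₁ = 0.34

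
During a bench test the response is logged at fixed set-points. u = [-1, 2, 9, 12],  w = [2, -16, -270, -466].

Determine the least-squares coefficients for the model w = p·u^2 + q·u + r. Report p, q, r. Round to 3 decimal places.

p = -2.967, q = -3.431, r = 1.953

Entries of MᵀM: Σu^2·u^2 = 27314, Σu^2·u = 2464, Σu^2 = 230, Σu·u = 230, Σu = 22, Σ1 = 4.
And Σu^2·w = -89036, Σu·w = -8056, Σw = -750.
So MᵀM·[p, q, r]ᵀ = Mᵀw: [[27314, 2464, 230]; [2464, 230, 22]; [230, 22, 4]]·[p, q, r]ᵀ = [-89036, -8056, -750]ᵀ.
Inverting the 3×3 Gram matrix, [p, q, r]ᵀ = [-89/30, -11219/3270, 2129/1090]ᵀ.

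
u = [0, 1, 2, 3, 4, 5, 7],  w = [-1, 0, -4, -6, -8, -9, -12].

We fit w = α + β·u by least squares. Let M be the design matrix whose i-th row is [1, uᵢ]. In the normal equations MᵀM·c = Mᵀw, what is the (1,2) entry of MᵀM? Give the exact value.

22

Row 1 ↔ basis 1, column 2 ↔ basis u, so (MᵀM)_{1,2} = Σᵢ u = (1)·(0) + (1)·(1) + (1)·(2) + (1)·(3) + (1)·(4) + (1)·(5) + (1)·(7) = 22.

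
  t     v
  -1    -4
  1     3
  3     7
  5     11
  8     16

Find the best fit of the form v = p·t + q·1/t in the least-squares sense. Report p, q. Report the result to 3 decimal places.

From the data, Σt·t = 100, Σt·1/t = 5, Σ1/t·1/t = 31201/14400.
Right-hand side: Σt·v = 211, Σ1/t·v = 203/15.
XᵀX·[p, q]ᵀ = Xᵀv becomes [[100, 5]; [5, 31201/14400]]·[p, q]ᵀ = [211, 203/15]ᵀ.
Eliminating q: (31201/14400)·(row 1) − 5·(row 2) gives (27601/144)·p = (31201/14400)·211 − 5·(203/15) = 5609011/14400, so p = 5609011/2760100.
Then q = ((203/15) − 5·(5609011/2760100))/(31201/14400) = 42960/27601.

p = 2.032, q = 1.556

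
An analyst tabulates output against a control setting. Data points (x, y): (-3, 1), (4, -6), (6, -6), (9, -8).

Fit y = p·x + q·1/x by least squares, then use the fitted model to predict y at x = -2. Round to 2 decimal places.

ŷ = 1.55

The normal system MᵀM·[p, q]ᵀ = Mᵀy is [[142, 4]; [4, 277/1296]]·[p, q]ᵀ = [-135, -67/18]ᵀ.
det = 142·(277/1296) − 4² = 9299/648.
p = ((-135)·(277/1296) − 4·(-67/18))/(9299/648) = -18099/18598; q = (142·(-67/18) − 4·(-135))/(9299/648) = 7416/9299.
At x = -2: ŷ = (-18099/18598)·(-2) + (7416/9299)·(-1/2) = 14391/9299.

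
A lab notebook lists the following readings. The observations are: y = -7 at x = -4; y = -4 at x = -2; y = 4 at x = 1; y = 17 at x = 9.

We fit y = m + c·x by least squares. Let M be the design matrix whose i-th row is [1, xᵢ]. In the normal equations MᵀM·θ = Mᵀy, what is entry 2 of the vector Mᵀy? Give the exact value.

Entry 2 ↔ basis x, so (Mᵀy)_{2} = Σᵢ (x)·yᵢ = (-4)·(-7) + (-2)·(-4) + (1)·(4) + (9)·(17) = 193.

193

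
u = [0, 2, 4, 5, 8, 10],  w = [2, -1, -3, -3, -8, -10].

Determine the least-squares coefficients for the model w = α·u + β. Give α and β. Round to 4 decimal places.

Normal-equation sums: Σu·u = 209, Σu = 29, Σ1 = 6.
And Σu·w = -193, Σw = -23.
Eliminating β: 6·(row 1) − 29·(row 2) gives 413·α = 6·(-193) − 29·(-23) = -491, so α = -491/413.
Then β = ((-23) − 29·(-491/413))/6 = 790/413.

α = -1.1889, β = 1.9128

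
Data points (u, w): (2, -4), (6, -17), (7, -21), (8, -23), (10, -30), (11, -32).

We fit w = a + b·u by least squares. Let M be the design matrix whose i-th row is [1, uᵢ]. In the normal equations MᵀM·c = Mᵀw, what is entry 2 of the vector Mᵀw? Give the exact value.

-1093

Entry 2 ↔ basis u, so (Mᵀw)_{2} = Σᵢ (u)·wᵢ = (2)·(-4) + (6)·(-17) + (7)·(-21) + (8)·(-23) + (10)·(-30) + (11)·(-32) = -1093.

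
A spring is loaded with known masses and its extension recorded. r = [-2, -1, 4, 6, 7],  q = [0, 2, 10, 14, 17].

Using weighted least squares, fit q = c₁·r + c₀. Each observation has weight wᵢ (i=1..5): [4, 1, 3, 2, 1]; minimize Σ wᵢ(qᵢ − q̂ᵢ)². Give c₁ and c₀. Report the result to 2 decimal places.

Compute the Gram sums: Σwᵢ·r·r = 186, Σwᵢ·r = 22, Σwᵢ·1 = 11.
For MᵀWq: Σwᵢ·r·q = 405, Σwᵢ·q = 77.
Δ = 186·11 − 22² = 1562.
c₁ = (405·11 − 22·77)/1562 = 251/142; c₀ = (186·77 − 22·405)/1562 = 246/71.

c₁ = 1.77, c₀ = 3.46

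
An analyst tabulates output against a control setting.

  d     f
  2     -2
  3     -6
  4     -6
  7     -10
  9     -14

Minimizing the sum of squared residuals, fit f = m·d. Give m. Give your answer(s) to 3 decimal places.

Forming MᵀM = [[159]] and Mᵀf = [-242]ᵀ gives MᵀM·[m]ᵀ = Mᵀf.
m = (-242)/159 = -1.52201.

m = -1.522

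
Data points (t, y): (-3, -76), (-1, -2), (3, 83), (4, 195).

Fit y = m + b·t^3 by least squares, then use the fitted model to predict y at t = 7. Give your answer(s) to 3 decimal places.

ŷ = 1027.214

With design matrix A, AᵀA = [[4, 63]; [63, 5555]] and Aᵀy = [200, 16775]ᵀ.
Eliminating b: 5555·(row 1) − 63·(row 2) gives 18251·m = 5555·200 − 63·16775 = 54175, so m = 54175/18251.
Then b = (16775 − 63·(54175/18251))/5555 = 54500/18251.
At t = 7: ŷ = (54175/18251)·(1) + (54500/18251)·(343) = 18747675/18251.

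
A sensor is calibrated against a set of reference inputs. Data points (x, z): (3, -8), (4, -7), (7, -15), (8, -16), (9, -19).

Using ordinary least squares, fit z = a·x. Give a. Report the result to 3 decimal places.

a = -2.082

Sums needed: Σx·x = 219.
For Aᵀz: Σx·z = -456.
Normal equations: [[219]]·[a]ᵀ = [-456]ᵀ.
Hence a = -456 / 219 ≈ -2.08219.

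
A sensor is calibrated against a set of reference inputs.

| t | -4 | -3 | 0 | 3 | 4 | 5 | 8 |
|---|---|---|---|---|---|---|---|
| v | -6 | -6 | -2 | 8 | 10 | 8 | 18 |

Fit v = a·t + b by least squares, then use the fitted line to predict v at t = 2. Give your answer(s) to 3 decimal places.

v̂ = 4.577

From the data, Σt·t = 139, Σt = 13, Σ1 = 7.
For Mᵀv: Σt·v = 290, Σv = 30.
So MᵀM·[a, b]ᵀ = Mᵀv: [[139, 13]; [13, 7]]·[a, b]ᵀ = [290, 30]ᵀ.
Eliminating b: 7·(row 1) − 13·(row 2) gives 804·a = 7·290 − 13·30 = 1640, so a = 410/201.
Then b = (30 − 13·(410/201))/7 = 100/201.
At t = 2: v̂ = (410/201)·(2) + (100/201)·(1) = 920/201.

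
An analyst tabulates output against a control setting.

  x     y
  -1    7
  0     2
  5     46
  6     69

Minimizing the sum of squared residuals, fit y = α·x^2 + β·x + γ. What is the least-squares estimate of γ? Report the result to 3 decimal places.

Compute the Gram sums: Σx^2·x^2 = 1922, Σx^2·x = 340, Σx^2 = 62, Σx·x = 62, Σx = 10, Σ1 = 4.
And Σx^2·y = 3641, Σx·y = 637, Σy = 124.
Normal equations: [[1922, 340, 62]; [340, 62, 10]; [62, 10, 4]]·[α, β, γ]ᵀ = [3641, 637, 124]ᵀ.
Inverting the 3×3 Gram matrix, [α, β, γ]ᵀ = [7/3, -314/111, 141/74]ᵀ.

γ = 1.905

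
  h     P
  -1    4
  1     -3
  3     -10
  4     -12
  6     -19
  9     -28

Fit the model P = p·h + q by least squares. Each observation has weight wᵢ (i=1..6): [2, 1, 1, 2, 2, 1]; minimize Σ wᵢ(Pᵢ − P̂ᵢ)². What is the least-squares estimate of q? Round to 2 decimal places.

q = 0.51

Compute the Gram sums: Σwᵢ·h·h = 197, Σwᵢ·h = 31, Σwᵢ·1 = 9.
And Σwᵢ·h·P = -617, Σwᵢ·P = -95.
Determinant 197·9 − 31² = 812.
p = ((-617)·9 − 31·(-95))/812 = -652/203; q = (197·(-95) − 31·(-617))/812 = 103/203.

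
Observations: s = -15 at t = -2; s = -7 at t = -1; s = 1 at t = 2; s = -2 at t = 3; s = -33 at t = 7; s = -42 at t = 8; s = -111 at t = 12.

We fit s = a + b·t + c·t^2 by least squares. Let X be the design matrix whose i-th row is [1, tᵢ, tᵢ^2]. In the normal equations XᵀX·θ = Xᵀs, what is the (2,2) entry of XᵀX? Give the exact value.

Row 2 ↔ basis t, column 2 ↔ basis t, so (XᵀX)_{2,2} = Σᵢ (t)·(t) = (-2)·(-2) + (-1)·(-1) + (2)·(2) + (3)·(3) + (7)·(7) + (8)·(8) + (12)·(12) = 275.

275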